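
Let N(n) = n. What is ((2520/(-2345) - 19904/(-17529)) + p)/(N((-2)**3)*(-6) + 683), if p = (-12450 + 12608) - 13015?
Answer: -15099742171/858517833 ≈ -17.588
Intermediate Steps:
p = -12857 (p = 158 - 13015 = -12857)
((2520/(-2345) - 19904/(-17529)) + p)/(N((-2)**3)*(-6) + 683) = ((2520/(-2345) - 19904/(-17529)) - 12857)/((-2)**3*(-6) + 683) = ((2520*(-1/2345) - 19904*(-1/17529)) - 12857)/(-8*(-6) + 683) = ((-72/67 + 19904/17529) - 12857)/(48 + 683) = (71480/1174443 - 12857)/731 = -15099742171/1174443*1/731 = -15099742171/858517833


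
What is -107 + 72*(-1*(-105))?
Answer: 7453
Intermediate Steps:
-107 + 72*(-1*(-105)) = -107 + 72*105 = -107 + 7560 = 7453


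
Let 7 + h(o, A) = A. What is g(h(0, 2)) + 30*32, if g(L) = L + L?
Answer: 950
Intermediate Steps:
h(o, A) = -7 + A
g(L) = 2*L
g(h(0, 2)) + 30*32 = 2*(-7 + 2) + 30*32 = 2*(-5) + 960 = -10 + 960 = 950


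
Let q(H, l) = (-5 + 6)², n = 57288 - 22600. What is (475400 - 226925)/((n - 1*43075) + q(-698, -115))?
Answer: -248475/8386 ≈ -29.630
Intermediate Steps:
n = 34688
q(H, l) = 1 (q(H, l) = 1² = 1)
(475400 - 226925)/((n - 1*43075) + q(-698, -115)) = (475400 - 226925)/((34688 - 1*43075) + 1) = 248475/((34688 - 43075) + 1) = 248475/(-8387 + 1) = 248475/(-8386) = 248475*(-1/8386) = -248475/8386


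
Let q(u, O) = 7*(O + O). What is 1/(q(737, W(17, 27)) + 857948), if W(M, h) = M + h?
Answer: 1/858564 ≈ 1.1647e-6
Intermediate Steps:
q(u, O) = 14*O (q(u, O) = 7*(2*O) = 14*O)
1/(q(737, W(17, 27)) + 857948) = 1/(14*(17 + 27) + 857948) = 1/(14*44 + 857948) = 1/(616 + 857948) = 1/858564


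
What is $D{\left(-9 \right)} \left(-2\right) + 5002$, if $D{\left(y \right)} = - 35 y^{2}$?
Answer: $10672$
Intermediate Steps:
$D{\left(-9 \right)} \left(-2\right) + 5002 = - 35 \left(-9\right)^{2} \left(-2\right) + 5002 = \left(-35\right) 81 \left(-2\right) + 5002 = \left(-2835\right) \left(-2\right) + 5002 = 5670 + 5002 = 10672$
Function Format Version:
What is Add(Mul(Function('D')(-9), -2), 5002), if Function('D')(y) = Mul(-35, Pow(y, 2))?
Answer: 10672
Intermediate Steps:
Add(Mul(Function('D')(-9), -2), 5002) = Add(Mul(Mul(-35, Pow(-9, 2)), -2), 5002) = Add(Mul(Mul(-35, 81), -2), 5002) = Add(Mul(-2835, -2), 5002) = Add(5670, 5002) = 10672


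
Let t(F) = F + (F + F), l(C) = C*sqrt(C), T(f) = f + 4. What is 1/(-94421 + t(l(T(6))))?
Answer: -94421/8915316241 - 30*sqrt(10)/8915316241 ≈ -1.0602e-5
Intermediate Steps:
T(f) = 4 + f
l(C) = C**(3/2)
t(F) = 3*F (t(F) = F + 2*F = 3*F)
1/(-94421 + t(l(T(6)))) = 1/(-94421 + 3*(4 + 6)**(3/2)) = 1/(-94421 + 3*10**(3/2)) = 1/(-94421 + 3*(10*sqrt(10))) = 1/(-94421 + 30*sqrt(10))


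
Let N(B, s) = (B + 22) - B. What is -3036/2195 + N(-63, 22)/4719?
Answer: -1298054/941655 ≈ -1.3785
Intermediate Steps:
N(B, s) = 22 (N(B, s) = (22 + B) - B = 22)
-3036/2195 + N(-63, 22)/4719 = -3036/2195 + 22/4719 = -3036*1/2195 + 22*(1/4719) = -3036/2195 + 2/429 = -1298054/941655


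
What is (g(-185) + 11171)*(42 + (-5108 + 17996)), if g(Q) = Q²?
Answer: 586970280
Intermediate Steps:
(g(-185) + 11171)*(42 + (-5108 + 17996)) = ((-185)² + 11171)*(42 + (-5108 + 17996)) = (34225 + 11171)*(42 + 12888) = 45396*12930 = 586970280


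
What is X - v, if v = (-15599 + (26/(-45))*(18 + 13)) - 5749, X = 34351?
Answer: 2507261/45 ≈ 55717.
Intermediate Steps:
v = -961466/45 (v = (-15599 + (26*(-1/45))*31) - 5749 = (-15599 - 26/45*31) - 5749 = (-15599 - 806/45) - 5749 = -702761/45 - 5749 = -961466/45 ≈ -21366.)
X - v = 34351 - 1*(-961466/45) = 34351 + 961466/45 = 2507261/45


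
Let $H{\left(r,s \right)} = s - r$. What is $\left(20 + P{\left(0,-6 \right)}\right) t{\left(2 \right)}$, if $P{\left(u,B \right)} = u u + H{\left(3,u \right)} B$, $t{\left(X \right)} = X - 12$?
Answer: $-380$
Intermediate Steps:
$t{\left(X \right)} = -12 + X$ ($t{\left(X \right)} = X - 12 = -12 + X$)
$P{\left(u,B \right)} = u^{2} + B \left(-3 + u\right)$ ($P{\left(u,B \right)} = u u + \left(u - 3\right) B = u^{2} + \left(u - 3\right) B = u^{2} + \left(-3 + u\right) B = u^{2} + B \left(-3 + u\right)$)
$\left(20 + P{\left(0,-6 \right)}\right) t{\left(2 \right)} = \left(20 - \left(0 + 6 \left(-3 + 0\right)\right)\right) \left(-12 + 2\right) = \left(20 + \left(0 - -18\right)\right) \left(-10\right) = \left(20 + \left(0 + 18\right)\right) \left(-10\right) = \left(20 + 18\right) \left(-10\right) = 38 \left(-10\right) = -380$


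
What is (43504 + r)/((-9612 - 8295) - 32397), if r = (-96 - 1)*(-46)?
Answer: -23983/25152 ≈ -0.95352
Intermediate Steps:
r = 4462 (r = -97*(-46) = 4462)
(43504 + r)/((-9612 - 8295) - 32397) = (43504 + 4462)/((-9612 - 8295) - 32397) = 47966/(-17907 - 32397) = 47966/(-50304) = 47966*(-1/50304) = -23983/25152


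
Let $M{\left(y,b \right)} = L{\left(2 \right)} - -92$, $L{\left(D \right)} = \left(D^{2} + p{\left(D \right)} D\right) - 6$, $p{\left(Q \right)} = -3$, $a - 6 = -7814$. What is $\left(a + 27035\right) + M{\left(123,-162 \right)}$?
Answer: $19311$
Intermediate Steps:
$a = -7808$ ($a = 6 - 7814 = -7808$)
$L{\left(D \right)} = -6 + D^{2} - 3 D$ ($L{\left(D \right)} = \left(D^{2} - 3 D\right) - 6 = -6 + D^{2} - 3 D$)
$M{\left(y,b \right)} = 84$ ($M{\left(y,b \right)} = \left(-6 + 2^{2} - 6\right) - -92 = \left(-6 + 4 - 6\right) + 92 = -8 + 92 = 84$)
$\left(a + 27035\right) + M{\left(123,-162 \right)} = \left(-7808 + 27035\right) + 84 = 19227 + 84 = 19311$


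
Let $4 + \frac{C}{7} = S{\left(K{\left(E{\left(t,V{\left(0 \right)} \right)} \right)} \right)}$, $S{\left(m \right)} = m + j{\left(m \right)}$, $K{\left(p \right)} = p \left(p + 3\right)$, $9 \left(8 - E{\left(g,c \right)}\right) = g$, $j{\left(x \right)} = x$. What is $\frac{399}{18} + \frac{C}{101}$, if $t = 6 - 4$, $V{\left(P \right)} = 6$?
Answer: $\frac{548275}{16362} \approx 33.509$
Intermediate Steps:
$t = 2$ ($t = 6 - 4 = 2$)
$E{\left(g,c \right)} = 8 - \frac{g}{9}$
$K{\left(p \right)} = p \left(3 + p\right)$
$S{\left(m \right)} = 2 m$ ($S{\left(m \right)} = m + m = 2 m$)
$C = \frac{92792}{81}$ ($C = -28 + 7 \cdot 2 \left(8 - \frac{2}{9}\right) \left(3 + \left(8 - \frac{2}{9}\right)\right) = -28 + 7 \cdot 2 \frac{70 \left(3 + \frac{70}{9}\right)}{9} = -28 + 7 \cdot 2 \cdot \frac{70}{9} \cdot \frac{97}{9} = -28 + 7 \cdot 2 \cdot \frac{6790}{81} = -28 + 7 \cdot \frac{13580}{81} = -28 + \frac{95060}{81} = \frac{92792}{81} \approx 1145.6$)
$\frac{399}{18} + \frac{C}{101} = \frac{399}{18} + \frac{92792}{81 \cdot 101} = 399 \cdot \frac{1}{18} + \frac{92792}{81} \cdot \frac{1}{101} = \frac{133}{6} + \frac{92792}{8181} = \frac{548275}{16362}$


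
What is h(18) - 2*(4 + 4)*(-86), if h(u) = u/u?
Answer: 1377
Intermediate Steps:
h(u) = 1
h(18) - 2*(4 + 4)*(-86) = 1 - 2*(4 + 4)*(-86) = 1 - 2*8*(-86) = 1 - 16*(-86) = 1 + 1376 = 1377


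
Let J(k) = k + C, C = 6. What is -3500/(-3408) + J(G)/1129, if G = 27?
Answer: 1015991/961908 ≈ 1.0562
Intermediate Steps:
J(k) = 6 + k (J(k) = k + 6 = 6 + k)
-3500/(-3408) + J(G)/1129 = -3500/(-3408) + (6 + 27)/1129 = -3500*(-1/3408) + 33*(1/1129) = 875/852 + 33/1129 = 1015991/961908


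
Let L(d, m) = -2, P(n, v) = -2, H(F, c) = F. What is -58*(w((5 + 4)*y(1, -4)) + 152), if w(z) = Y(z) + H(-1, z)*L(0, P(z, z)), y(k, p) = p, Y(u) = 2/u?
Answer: -80359/9 ≈ -8928.8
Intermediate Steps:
w(z) = 2 + 2/z (w(z) = 2/z - 1*(-2) = 2/z + 2 = 2 + 2/z)
-58*(w((5 + 4)*y(1, -4)) + 152) = -58*((2 + 2/(((5 + 4)*(-4)))) + 152) = -58*((2 + 2/((9*(-4)))) + 152) = -58*((2 + 2/(-36)) + 152) = -58*((2 + 2*(-1/36)) + 152) = -58*((2 - 1/18) + 152) = -58*(35/18 + 152) = -58*2771/18 = -80359/9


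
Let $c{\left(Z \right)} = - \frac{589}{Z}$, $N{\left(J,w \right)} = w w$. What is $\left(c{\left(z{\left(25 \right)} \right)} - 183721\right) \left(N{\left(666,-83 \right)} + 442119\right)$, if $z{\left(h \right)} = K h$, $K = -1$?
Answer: $- \frac{2062040503488}{25} \approx -8.2482 \cdot 10^{10}$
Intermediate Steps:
$z{\left(h \right)} = - h$
$N{\left(J,w \right)} = w^{2}$
$\left(c{\left(z{\left(25 \right)} \right)} - 183721\right) \left(N{\left(666,-83 \right)} + 442119\right) = \left(- \frac{589}{\left(-1\right) 25} - 183721\right) \left(\left(-83\right)^{2} + 442119\right) = \left(- \frac{589}{-25} - 183721\right) \left(6889 + 442119\right) = \left(\left(-589\right) \left(- \frac{1}{25}\right) - 183721\right) 449008 = \left(\frac{589}{25} - 183721\right) 449008 = \left(- \frac{4592436}{25}\right) 449008 = - \frac{2062040503488}{25}$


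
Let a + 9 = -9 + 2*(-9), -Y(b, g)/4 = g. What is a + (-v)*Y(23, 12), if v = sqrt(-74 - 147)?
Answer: -36 + 48*I*sqrt(221) ≈ -36.0 + 713.57*I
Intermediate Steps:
Y(b, g) = -4*g
a = -36 (a = -9 + (-9 + 2*(-9)) = -9 + (-9 - 18) = -9 - 27 = -36)
v = I*sqrt(221) (v = sqrt(-221) = I*sqrt(221) ≈ 14.866*I)
a + (-v)*Y(23, 12) = -36 + (-I*sqrt(221))*(-4*12) = -36 - I*sqrt(221)*(-48) = -36 + 48*I*sqrt(221)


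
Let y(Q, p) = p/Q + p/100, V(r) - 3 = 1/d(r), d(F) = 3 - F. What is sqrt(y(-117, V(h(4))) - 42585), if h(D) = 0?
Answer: I*sqrt(58294599870)/1170 ≈ 206.36*I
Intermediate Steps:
V(r) = 3 + 1/(3 - r)
y(Q, p) = p/100 + p/Q (y(Q, p) = p/Q + p*(1/100) = p/Q + p/100 = p/100 + p/Q)
sqrt(y(-117, V(h(4))) - 42585) = sqrt((((-10 + 3*0)/(-3 + 0))/100 + ((-10 + 3*0)/(-3 + 0))/(-117)) - 42585) = sqrt((((-10 + 0)/(-3))/100 + ((-10 + 0)/(-3))*(-1/117)) - 42585) = sqrt(((-1/3*(-10))/100 - 1/3*(-10)*(-1/117)) - 42585) = sqrt(((1/100)*(10/3) + (10/3)*(-1/117)) - 42585) = sqrt((1/30 - 10/351) - 42585) = sqrt(17/3510 - 42585) = sqrt(-149473333/3510) = I*sqrt(58294599870)/1170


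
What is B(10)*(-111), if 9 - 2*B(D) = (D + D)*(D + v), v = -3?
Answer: 14541/2 ≈ 7270.5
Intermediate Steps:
B(D) = 9/2 - D*(-3 + D) (B(D) = 9/2 - (D + D)*(D - 3)/2 = 9/2 - 2*D*(-3 + D)/2 = 9/2 - D*(-3 + D))
B(10)*(-111) = (9/2 - 1*10² + 3*10)*(-111) = (9/2 - 1*100 + 30)*(-111) = (9/2 - 100 + 30)*(-111) = -131/2*(-111) = 14541/2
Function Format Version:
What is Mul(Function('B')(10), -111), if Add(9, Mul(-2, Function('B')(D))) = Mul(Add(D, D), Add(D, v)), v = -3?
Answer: Rational(14541, 2) ≈ 7270.5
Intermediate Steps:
Function('B')(D) = Add(Rational(9, 2), Mul(-1, D, Add(-3, D))) (Function('B')(D) = Add(Rational(9, 2), Mul(Rational(-1, 2), Mul(Add(D, D), Add(D, -3)))) = Add(Rational(9, 2), Mul(Rational(-1, 2), Mul(Mul(2, D), Add(-3, D)))) = Add(Rational(9, 2), Mul(Rational(-1, 2), Mul(2, D, Add(-3, D)))) = Add(Rational(9, 2), Mul(-1, D, Add(-3, D))))
Mul(Function('B')(10), -111) = Mul(Add(Rational(9, 2), Mul(-1, Pow(10, 2)), Mul(3, 10)), -111) = Mul(Add(Rational(9, 2), Mul(-1, 100), 30), -111) = Mul(Add(Rational(9, 2), -100, 30), -111) = Mul(Rational(-131, 2), -111) = Rational(14541, 2)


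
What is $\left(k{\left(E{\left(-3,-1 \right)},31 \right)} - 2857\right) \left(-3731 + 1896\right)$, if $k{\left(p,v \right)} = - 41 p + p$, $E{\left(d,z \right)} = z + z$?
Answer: $5095795$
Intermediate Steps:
$E{\left(d,z \right)} = 2 z$
$k{\left(p,v \right)} = - 40 p$
$\left(k{\left(E{\left(-3,-1 \right)},31 \right)} - 2857\right) \left(-3731 + 1896\right) = \left(- 40 \cdot 2 \left(-1\right) - 2857\right) \left(-3731 + 1896\right) = \left(\left(-40\right) \left(-2\right) - 2857\right) \left(-1835\right) = \left(80 - 2857\right) \left(-1835\right) = \left(-2777\right) \left(-1835\right) = 5095795$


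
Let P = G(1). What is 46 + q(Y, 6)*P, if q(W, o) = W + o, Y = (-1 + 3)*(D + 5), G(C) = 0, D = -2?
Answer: 46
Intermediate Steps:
Y = 6 (Y = (-1 + 3)*(-2 + 5) = 2*3 = 6)
P = 0
46 + q(Y, 6)*P = 46 + (6 + 6)*0 = 46 + 12*0 = 46 + 0 = 46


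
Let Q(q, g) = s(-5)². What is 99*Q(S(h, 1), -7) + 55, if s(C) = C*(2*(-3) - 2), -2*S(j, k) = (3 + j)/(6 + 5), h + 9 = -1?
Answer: 158455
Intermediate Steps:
h = -10 (h = -9 - 1 = -10)
S(j, k) = -3/22 - j/22 (S(j, k) = -(3 + j)/(2*(6 + 5)) = -(3 + j)/(2*11) = -(3/11 + j/11)/2 = -3/22 - j/22)
s(C) = -8*C (s(C) = C*(-6 - 2) = C*(-8) = -8*C)
Q(q, g) = 1600 (Q(q, g) = (-8*(-5))² = 40² = 1600)
99*Q(S(h, 1), -7) + 55 = 99*1600 + 55 = 158400 + 55 = 158455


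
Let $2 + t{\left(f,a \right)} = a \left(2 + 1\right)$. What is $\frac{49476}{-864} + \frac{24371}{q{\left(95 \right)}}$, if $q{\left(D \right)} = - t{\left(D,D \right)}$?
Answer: $- \frac{2921521}{20376} \approx -143.38$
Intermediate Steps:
$t{\left(f,a \right)} = -2 + 3 a$ ($t{\left(f,a \right)} = -2 + a \left(2 + 1\right) = -2 + a 3 = -2 + 3 a$)
$q{\left(D \right)} = 2 - 3 D$ ($q{\left(D \right)} = - (-2 + 3 D) = 2 - 3 D$)
$\frac{49476}{-864} + \frac{24371}{q{\left(95 \right)}} = \frac{49476}{-864} + \frac{24371}{2 - 285} = 49476 \left(- \frac{1}{864}\right) + \frac{24371}{2 - 285} = - \frac{4123}{72} + \frac{24371}{-283} = - \frac{4123}{72} + 24371 \left(- \frac{1}{283}\right) = - \frac{4123}{72} - \frac{24371}{283} = - \frac{2921521}{20376}$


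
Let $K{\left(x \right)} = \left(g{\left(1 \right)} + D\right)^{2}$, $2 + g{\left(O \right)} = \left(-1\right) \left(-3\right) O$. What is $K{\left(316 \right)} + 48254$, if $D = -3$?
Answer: $48258$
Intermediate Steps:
$g{\left(O \right)} = -2 + 3 O$ ($g{\left(O \right)} = -2 + \left(-1\right) \left(-3\right) O = -2 + 3 O$)
$K{\left(x \right)} = 4$ ($K{\left(x \right)} = \left(\left(-2 + 3 \cdot 1\right) - 3\right)^{2} = \left(\left(-2 + 3\right) - 3\right)^{2} = \left(1 - 3\right)^{2} = \left(-2\right)^{2} = 4$)
$K{\left(316 \right)} + 48254 = 4 + 48254 = 48258$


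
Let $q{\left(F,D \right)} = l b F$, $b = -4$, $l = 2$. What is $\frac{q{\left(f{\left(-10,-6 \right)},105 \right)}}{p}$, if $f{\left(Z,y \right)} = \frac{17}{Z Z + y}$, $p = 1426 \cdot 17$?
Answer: $- \frac{2}{33511} \approx -5.9682 \cdot 10^{-5}$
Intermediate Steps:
$p = 24242$
$f{\left(Z,y \right)} = \frac{17}{y + Z^{2}}$ ($f{\left(Z,y \right)} = \frac{17}{Z^{2} + y} = \frac{17}{y + Z^{2}}$)
$q{\left(F,D \right)} = - 8 F$ ($q{\left(F,D \right)} = 2 \left(-4\right) F = - 8 F$)
$\frac{q{\left(f{\left(-10,-6 \right)},105 \right)}}{p} = \frac{\left(-8\right) \frac{17}{-6 + \left(-10\right)^{2}}}{24242} = - 8 \frac{17}{-6 + 100} \cdot \frac{1}{24242} = - 8 \cdot \frac{17}{94} \cdot \frac{1}{24242} = - 8 \cdot 17 \cdot \frac{1}{94} \cdot \frac{1}{24242} = \left(-8\right) \frac{17}{94} \cdot \frac{1}{24242} = \left(- \frac{68}{47}\right) \frac{1}{24242} = - \frac{2}{33511}$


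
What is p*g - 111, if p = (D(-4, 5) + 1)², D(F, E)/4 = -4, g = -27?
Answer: -6186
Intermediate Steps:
D(F, E) = -16 (D(F, E) = 4*(-4) = -16)
p = 225 (p = (-16 + 1)² = (-15)² = 225)
p*g - 111 = 225*(-27) - 111 = -6075 - 111 = -6186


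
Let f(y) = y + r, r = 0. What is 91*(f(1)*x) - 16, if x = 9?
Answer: 803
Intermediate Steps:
f(y) = y (f(y) = y + 0 = y)
91*(f(1)*x) - 16 = 91*(1*9) - 16 = 91*9 - 16 = 819 - 16 = 803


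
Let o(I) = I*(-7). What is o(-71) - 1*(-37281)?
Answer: 37778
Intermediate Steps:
o(I) = -7*I
o(-71) - 1*(-37281) = -7*(-71) - 1*(-37281) = 497 + 37281 = 37778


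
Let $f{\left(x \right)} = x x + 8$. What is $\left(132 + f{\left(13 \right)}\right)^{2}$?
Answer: $95481$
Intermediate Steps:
$f{\left(x \right)} = 8 + x^{2}$ ($f{\left(x \right)} = x^{2} + 8 = 8 + x^{2}$)
$\left(132 + f{\left(13 \right)}\right)^{2} = \left(132 + \left(8 + 13^{2}\right)\right)^{2} = \left(132 + \left(8 + 169\right)\right)^{2} = \left(132 + 177\right)^{2} = 309^{2} = 95481$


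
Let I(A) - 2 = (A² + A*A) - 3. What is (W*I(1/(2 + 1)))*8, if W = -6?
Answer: 112/3 ≈ 37.333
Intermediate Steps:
I(A) = -1 + 2*A² (I(A) = 2 + ((A² + A*A) - 3) = 2 + ((A² + A²) - 3) = 2 + (2*A² - 3) = 2 + (-3 + 2*A²) = -1 + 2*A²)
(W*I(1/(2 + 1)))*8 = -6*(-1 + 2*(1/(2 + 1))²)*8 = -6*(-1 + 2*(1/3)²)*8 = -6*(-1 + 2*(⅓)²)*8 = -6*(-1 + 2*(⅑))*8 = -6*(-1 + 2/9)*8 = -6*(-7/9)*8 = (14/3)*8 = 112/3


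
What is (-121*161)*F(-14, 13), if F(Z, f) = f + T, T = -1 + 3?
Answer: -292215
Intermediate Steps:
T = 2
F(Z, f) = 2 + f (F(Z, f) = f + 2 = 2 + f)
(-121*161)*F(-14, 13) = (-121*161)*(2 + 13) = -19481*15 = -292215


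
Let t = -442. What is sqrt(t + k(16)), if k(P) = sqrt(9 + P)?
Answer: I*sqrt(437) ≈ 20.905*I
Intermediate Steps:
sqrt(t + k(16)) = sqrt(-442 + sqrt(9 + 16)) = sqrt(-442 + sqrt(25)) = sqrt(-442 + 5) = sqrt(-437) = I*sqrt(437)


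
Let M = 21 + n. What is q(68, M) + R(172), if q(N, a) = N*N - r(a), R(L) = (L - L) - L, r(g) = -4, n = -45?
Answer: 4456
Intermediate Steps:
M = -24 (M = 21 - 45 = -24)
R(L) = -L (R(L) = 0 - L = -L)
q(N, a) = 4 + N² (q(N, a) = N*N - 1*(-4) = N² + 4 = 4 + N²)
q(68, M) + R(172) = (4 + 68²) - 1*172 = (4 + 4624) - 172 = 4628 - 172 = 4456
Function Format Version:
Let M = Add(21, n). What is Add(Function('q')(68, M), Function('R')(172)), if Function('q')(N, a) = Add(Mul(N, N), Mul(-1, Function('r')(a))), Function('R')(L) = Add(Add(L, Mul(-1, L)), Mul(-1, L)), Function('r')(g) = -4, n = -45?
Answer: 4456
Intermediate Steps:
M = -24 (M = Add(21, -45) = -24)
Function('R')(L) = Mul(-1, L) (Function('R')(L) = Add(0, Mul(-1, L)) = Mul(-1, L))
Function('q')(N, a) = Add(4, Pow(N, 2)) (Function('q')(N, a) = Add(Mul(N, N), Mul(-1, -4)) = Add(Pow(N, 2), 4) = Add(4, Pow(N, 2)))
Add(Function('q')(68, M), Function('R')(172)) = Add(Add(4, Pow(68, 2)), Mul(-1, 172)) = Add(Add(4, 4624), -172) = Add(4628, -172) = 4456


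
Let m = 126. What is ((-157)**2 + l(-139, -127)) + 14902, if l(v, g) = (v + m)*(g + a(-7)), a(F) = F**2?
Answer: 40565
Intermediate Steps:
l(v, g) = (49 + g)*(126 + v) (l(v, g) = (v + 126)*(g + (-7)**2) = (126 + v)*(g + 49) = (126 + v)*(49 + g) = (49 + g)*(126 + v))
((-157)**2 + l(-139, -127)) + 14902 = ((-157)**2 + (6174 + 49*(-139) + 126*(-127) - 127*(-139))) + 14902 = (24649 + (6174 - 6811 - 16002 + 17653)) + 14902 = (24649 + 1014) + 14902 = 25663 + 14902 = 40565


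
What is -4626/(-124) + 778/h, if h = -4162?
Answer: 4789235/129022 ≈ 37.120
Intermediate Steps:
-4626/(-124) + 778/h = -4626/(-124) + 778/(-4162) = -4626*(-1/124) + 778*(-1/4162) = 2313/62 - 389/2081 = 4789235/129022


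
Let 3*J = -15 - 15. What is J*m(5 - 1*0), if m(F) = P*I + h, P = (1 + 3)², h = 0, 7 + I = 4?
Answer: 480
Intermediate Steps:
I = -3 (I = -7 + 4 = -3)
P = 16 (P = 4² = 16)
m(F) = -48 (m(F) = 16*(-3) + 0 = -48 + 0 = -48)
J = -10 (J = (-15 - 15)/3 = (⅓)*(-30) = -10)
J*m(5 - 1*0) = -10*(-48) = 480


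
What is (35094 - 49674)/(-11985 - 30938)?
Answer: 14580/42923 ≈ 0.33968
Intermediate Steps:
(35094 - 49674)/(-11985 - 30938) = -14580/(-42923) = -14580*(-1/42923) = 14580/42923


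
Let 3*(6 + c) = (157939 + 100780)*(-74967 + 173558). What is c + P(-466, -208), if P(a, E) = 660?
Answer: 25507366891/3 ≈ 8.5025e+9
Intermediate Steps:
c = 25507364911/3 (c = -6 + ((157939 + 100780)*(-74967 + 173558))/3 = -6 + (258719*98591)/3 = -6 + (⅓)*25507364929 = -6 + 25507364929/3 = 25507364911/3 ≈ 8.5025e+9)
c + P(-466, -208) = 25507364911/3 + 660 = 25507366891/3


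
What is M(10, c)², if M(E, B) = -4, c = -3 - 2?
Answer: 16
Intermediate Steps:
c = -5
M(10, c)² = (-4)² = 16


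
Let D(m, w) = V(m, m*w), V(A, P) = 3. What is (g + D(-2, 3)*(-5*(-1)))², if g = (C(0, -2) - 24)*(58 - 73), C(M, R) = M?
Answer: 140625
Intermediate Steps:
D(m, w) = 3
g = 360 (g = (0 - 24)*(58 - 73) = -24*(-15) = 360)
(g + D(-2, 3)*(-5*(-1)))² = (360 + 3*(-5*(-1)))² = (360 + 3*5)² = (360 + 15)² = 375² = 140625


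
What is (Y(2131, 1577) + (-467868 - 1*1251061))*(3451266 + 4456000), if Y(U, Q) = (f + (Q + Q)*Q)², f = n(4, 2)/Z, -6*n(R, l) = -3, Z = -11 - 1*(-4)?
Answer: 19170751882683967338421/98 ≈ 1.9562e+20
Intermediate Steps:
Z = -7 (Z = -11 + 4 = -7)
n(R, l) = ½ (n(R, l) = -⅙*(-3) = ½)
f = -1/14 (f = (½)/(-7) = (½)*(-⅐) = -1/14 ≈ -0.071429)
Y(U, Q) = (-1/14 + 2*Q²)² (Y(U, Q) = (-1/14 + (Q + Q)*Q)² = (-1/14 + (2*Q)*Q)² = (-1/14 + 2*Q²)²)
(Y(2131, 1577) + (-467868 - 1*1251061))*(3451266 + 4456000) = ((-1 + 28*1577²)²/196 + (-467868 - 1*1251061))*(3451266 + 4456000) = ((-1 + 28*2486929)²/196 + (-467868 - 1251061))*7907266 = ((-1 + 69634012)²/196 - 1718929)*7907266 = ((1/196)*69634011² - 1718929)*7907266 = ((1/196)*4848895487948121 - 1718929)*7907266 = (4848895487948121/196 - 1718929)*7907266 = (4848895151038037/196)*7907266 = 19170751882683967338421/98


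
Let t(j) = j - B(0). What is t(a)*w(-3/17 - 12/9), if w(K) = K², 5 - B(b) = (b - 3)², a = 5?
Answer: 5929/289 ≈ 20.516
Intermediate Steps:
B(b) = 5 - (-3 + b)² (B(b) = 5 - (b - 3)² = 5 - (-3 + b)²)
t(j) = 4 + j (t(j) = j - (5 - (-3 + 0)²) = j - (5 - 1*(-3)²) = j - (5 - 1*9) = j - (5 - 9) = j - 1*(-4) = j + 4 = 4 + j)
t(a)*w(-3/17 - 12/9) = (4 + 5)*(-3/17 - 12/9)² = 9*(-3*1/17 - 12*⅑)² = 9*(-3/17 - 4/3)² = 9*(-77/51)² = 9*(5929/2601) = 5929/289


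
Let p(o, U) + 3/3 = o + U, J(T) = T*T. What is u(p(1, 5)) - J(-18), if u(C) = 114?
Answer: -210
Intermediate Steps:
J(T) = T**2
p(o, U) = -1 + U + o (p(o, U) = -1 + (o + U) = -1 + (U + o) = -1 + U + o)
u(p(1, 5)) - J(-18) = 114 - 1*(-18)**2 = 114 - 1*324 = 114 - 324 = -210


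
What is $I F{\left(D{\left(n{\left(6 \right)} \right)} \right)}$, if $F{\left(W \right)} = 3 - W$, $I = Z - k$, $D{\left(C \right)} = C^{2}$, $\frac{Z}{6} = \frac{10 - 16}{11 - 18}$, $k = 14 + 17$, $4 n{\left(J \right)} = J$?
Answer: $- \frac{543}{28} \approx -19.393$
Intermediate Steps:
$n{\left(J \right)} = \frac{J}{4}$
$k = 31$
$Z = \frac{36}{7}$ ($Z = 6 \frac{10 - 16}{11 - 18} = 6 \left(- \frac{6}{-7}\right) = 6 \left(\left(-6\right) \left(- \frac{1}{7}\right)\right) = 6 \cdot \frac{6}{7} = \frac{36}{7} \approx 5.1429$)
$I = - \frac{181}{7}$ ($I = \frac{36}{7} - 31 = - \frac{181}{7} \approx -25.857$)
$I F{\left(D{\left(n{\left(6 \right)} \right)} \right)} = - \frac{181 \left(3 - \left(\frac{1}{4} \cdot 6\right)^{2}\right)}{7} = - \frac{181 \left(3 - \left(\frac{3}{2}\right)^{2}\right)}{7} = - \frac{181 \left(3 - \frac{9}{4}\right)}{7} = \left(- \frac{181}{7}\right) \frac{3}{4} = - \frac{543}{28}$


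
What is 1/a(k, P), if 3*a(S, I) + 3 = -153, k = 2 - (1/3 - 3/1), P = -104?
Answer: -1/52 ≈ -0.019231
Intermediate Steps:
k = 14/3 (k = 2 - (1*(⅓) - 3*1) = 2 - (⅓ - 3) = 2 - 1*(-8/3) = 2 + 8/3 = 14/3 ≈ 4.6667)
a(S, I) = -52 (a(S, I) = -1 + (⅓)*(-153) = -1 - 51 = -52)
1/a(k, P) = 1/(-52) = -1/52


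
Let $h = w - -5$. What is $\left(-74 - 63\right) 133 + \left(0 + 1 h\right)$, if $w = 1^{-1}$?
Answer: $-18215$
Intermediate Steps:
$w = 1$
$h = 6$ ($h = 1 - -5 = 1 + 5 = 6$)
$\left(-74 - 63\right) 133 + \left(0 + 1 h\right) = \left(-74 - 63\right) 133 + \left(0 + 1 \cdot 6\right) = \left(-74 - 63\right) 133 + \left(0 + 6\right) = \left(-137\right) 133 + 6 = -18221 + 6 = -18215$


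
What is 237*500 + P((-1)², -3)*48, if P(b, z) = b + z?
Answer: 118404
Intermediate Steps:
237*500 + P((-1)², -3)*48 = 237*500 + ((-1)² - 3)*48 = 118500 + (1 - 3)*48 = 118500 - 2*48 = 118500 - 96 = 118404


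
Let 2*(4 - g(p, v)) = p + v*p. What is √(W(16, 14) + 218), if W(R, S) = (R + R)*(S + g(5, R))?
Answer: I*√566 ≈ 23.791*I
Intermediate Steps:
g(p, v) = 4 - p/2 - p*v/2 (g(p, v) = 4 - (p + v*p)/2 = 4 - (p + p*v)/2 = 4 + (-p/2 - p*v/2) = 4 - p/2 - p*v/2)
W(R, S) = 2*R*(3/2 + S - 5*R/2) (W(R, S) = (R + R)*(S + (4 - ½*5 - ½*5*R)) = (2*R)*(S + (4 - 5/2 - 5*R/2)) = (2*R)*(S + (3/2 - 5*R/2)) = (2*R)*(3/2 + S - 5*R/2) = 2*R*(3/2 + S - 5*R/2))
√(W(16, 14) + 218) = √(16*(3 - 5*16 + 2*14) + 218) = √(16*(3 - 80 + 28) + 218) = √(16*(-49) + 218) = √(-784 + 218) = √(-566) = I*√566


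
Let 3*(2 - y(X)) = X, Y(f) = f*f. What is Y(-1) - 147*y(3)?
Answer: -146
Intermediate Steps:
Y(f) = f**2
y(X) = 2 - X/3
Y(-1) - 147*y(3) = (-1)**2 - 147*(2 - 1/3*3) = 1 - 147*(2 - 1) = 1 - 147*1 = 1 - 147 = -146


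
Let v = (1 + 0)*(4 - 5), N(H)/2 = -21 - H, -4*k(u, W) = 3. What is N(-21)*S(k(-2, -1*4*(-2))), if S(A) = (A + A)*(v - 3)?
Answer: 0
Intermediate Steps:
k(u, W) = -¾ (k(u, W) = -¼*3 = -¾)
N(H) = -42 - 2*H (N(H) = 2*(-21 - H) = -42 - 2*H)
v = -1 (v = 1*(-1) = -1)
S(A) = -8*A (S(A) = (A + A)*(-1 - 3) = (2*A)*(-4) = -8*A)
N(-21)*S(k(-2, -1*4*(-2))) = (-42 - 2*(-21))*(-8*(-¾)) = (-42 + 42)*6 = 0*6 = 0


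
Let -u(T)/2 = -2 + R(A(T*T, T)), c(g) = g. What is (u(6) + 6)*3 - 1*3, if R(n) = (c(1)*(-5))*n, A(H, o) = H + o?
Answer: 1287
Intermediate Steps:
R(n) = -5*n (R(n) = (1*(-5))*n = -5*n)
u(T) = 4 + 10*T + 10*T² (u(T) = -2*(-2 - 5*(T*T + T)) = -2*(-2 - 5*(T² + T)) = -2*(-2 - 5*(T + T²)) = -2*(-2 + (-5*T - 5*T²)) = -2*(-2 - 5*T - 5*T²) = 4 + 10*T + 10*T²)
(u(6) + 6)*3 - 1*3 = ((4 + 10*6 + 10*6²) + 6)*3 - 1*3 = ((4 + 60 + 10*36) + 6)*3 - 3 = ((4 + 60 + 360) + 6)*3 - 3 = (424 + 6)*3 - 3 = 430*3 - 3 = 1290 - 3 = 1287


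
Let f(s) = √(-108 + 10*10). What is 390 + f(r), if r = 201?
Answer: 390 + 2*I*√2 ≈ 390.0 + 2.8284*I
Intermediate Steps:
f(s) = 2*I*√2 (f(s) = √(-108 + 100) = √(-8) = 2*I*√2)
390 + f(r) = 390 + 2*I*√2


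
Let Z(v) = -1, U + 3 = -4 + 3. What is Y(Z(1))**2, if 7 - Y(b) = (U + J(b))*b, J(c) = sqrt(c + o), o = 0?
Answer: (3 + I)**2 ≈ 8.0 + 6.0*I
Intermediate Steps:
J(c) = sqrt(c) (J(c) = sqrt(c + 0) = sqrt(c))
U = -4 (U = -3 + (-4 + 3) = -3 - 1 = -4)
Y(b) = 7 - b*(-4 + sqrt(b)) (Y(b) = 7 - (-4 + sqrt(b))*b = 7 - b*(-4 + sqrt(b)))
Y(Z(1))**2 = (7 - (-1)**(3/2) + 4*(-1))**2 = (7 - (-1)*I - 4)**2 = (7 + I - 4)**2 = (3 + I)**2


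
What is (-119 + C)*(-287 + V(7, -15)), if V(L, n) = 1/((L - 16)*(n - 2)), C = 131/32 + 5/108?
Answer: 2178792245/66096 ≈ 32964.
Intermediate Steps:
C = 3577/864 (C = 131*(1/32) + 5*(1/108) = 131/32 + 5/108 = 3577/864 ≈ 4.1400)
V(L, n) = 1/((-16 + L)*(-2 + n))
(-119 + C)*(-287 + V(7, -15)) = (-119 + 3577/864)*(-287 + 1/(32 - 16*(-15) - 2*7 + 7*(-15))) = -99239*(-287 + 1/(32 + 240 - 14 - 105))/864 = -99239*(-287 + 1/153)/864 = -99239/864*(-43910/153) = 2178792245/66096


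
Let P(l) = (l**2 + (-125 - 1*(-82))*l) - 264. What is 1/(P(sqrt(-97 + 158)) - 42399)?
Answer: -42602/1814817615 + 43*sqrt(61)/1814817615 ≈ -2.3289e-5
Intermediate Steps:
P(l) = -264 + l**2 - 43*l (P(l) = (l**2 + (-125 + 82)*l) - 264 = (l**2 - 43*l) - 264 = -264 + l**2 - 43*l)
1/(P(sqrt(-97 + 158)) - 42399) = 1/((-264 + (sqrt(-97 + 158))**2 - 43*sqrt(-97 + 158)) - 42399) = 1/((-264 + (sqrt(61))**2 - 43*sqrt(61)) - 42399) = 1/((-264 + 61 - 43*sqrt(61)) - 42399) = 1/((-203 - 43*sqrt(61)) - 42399) = 1/(-42602 - 43*sqrt(61))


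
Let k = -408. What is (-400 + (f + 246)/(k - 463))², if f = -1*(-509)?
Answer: 121909214025/758641 ≈ 1.6069e+5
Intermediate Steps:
f = 509
(-400 + (f + 246)/(k - 463))² = (-400 + (509 + 246)/(-408 - 463))² = (-400 + 755/(-871))² = (-400 + 755*(-1/871))² = (-400 - 755/871)² = (-349155/871)² = 121909214025/758641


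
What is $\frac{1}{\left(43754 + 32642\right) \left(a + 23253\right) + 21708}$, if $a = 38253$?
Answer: $\frac{1}{4698834084} \approx 2.1282 \cdot 10^{-10}$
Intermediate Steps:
$\frac{1}{\left(43754 + 32642\right) \left(a + 23253\right) + 21708} = \frac{1}{\left(43754 + 32642\right) \left(38253 + 23253\right) + 21708} = \frac{1}{76396 \cdot 61506 + 21708} = \frac{1}{4698812376 + 21708} = \frac{1}{4698834084}$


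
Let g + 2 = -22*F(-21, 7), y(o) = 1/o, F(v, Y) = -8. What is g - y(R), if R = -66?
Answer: 11485/66 ≈ 174.02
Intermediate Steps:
g = 174 (g = -2 - 22*(-8) = -2 + 176 = 174)
g - y(R) = 174 - 1/(-66) = 174 - 1*(-1/66) = 174 + 1/66 = 11485/66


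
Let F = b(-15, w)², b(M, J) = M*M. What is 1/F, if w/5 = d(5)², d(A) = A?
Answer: 1/50625 ≈ 1.9753e-5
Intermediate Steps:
w = 125 (w = 5*5² = 5*25 = 125)
b(M, J) = M²
F = 50625 (F = ((-15)²)² = 225² = 50625)
1/F = 1/50625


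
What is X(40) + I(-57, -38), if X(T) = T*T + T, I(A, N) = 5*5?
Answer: 1665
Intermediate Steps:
I(A, N) = 25
X(T) = T + T**2 (X(T) = T**2 + T = T + T**2)
X(40) + I(-57, -38) = 40*(1 + 40) + 25 = 40*41 + 25 = 1640 + 25 = 1665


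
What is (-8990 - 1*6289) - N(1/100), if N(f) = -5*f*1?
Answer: -305579/20 ≈ -15279.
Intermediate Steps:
N(f) = -5*f
(-8990 - 1*6289) - N(1/100) = (-8990 - 1*6289) - (-5)/100 = (-8990 - 6289) - (-5)/100 = -15279 - 1*(-1/20) = -15279 + 1/20 = -305579/20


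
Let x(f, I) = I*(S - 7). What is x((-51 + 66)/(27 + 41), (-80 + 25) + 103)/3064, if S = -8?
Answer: -90/383 ≈ -0.23499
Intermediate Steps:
x(f, I) = -15*I (x(f, I) = I*(-8 - 7) = I*(-15) = -15*I)
x((-51 + 66)/(27 + 41), (-80 + 25) + 103)/3064 = -15*((-80 + 25) + 103)/3064 = -15*(-55 + 103)*(1/3064) = -15*48*(1/3064) = -720*1/3064 = -90/383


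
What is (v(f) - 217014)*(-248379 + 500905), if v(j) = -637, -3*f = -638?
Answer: -54962536426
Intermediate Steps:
f = 638/3 (f = -⅓*(-638) = 638/3 ≈ 212.67)
(v(f) - 217014)*(-248379 + 500905) = (-637 - 217014)*(-248379 + 500905) = -217651*252526 = -54962536426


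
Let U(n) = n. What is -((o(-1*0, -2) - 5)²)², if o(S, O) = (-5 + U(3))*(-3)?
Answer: -1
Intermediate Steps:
o(S, O) = 6 (o(S, O) = (-5 + 3)*(-3) = -2*(-3) = 6)
-((o(-1*0, -2) - 5)²)² = -((6 - 5)²)² = -(1²)² = -1*1² = -1*1 = -1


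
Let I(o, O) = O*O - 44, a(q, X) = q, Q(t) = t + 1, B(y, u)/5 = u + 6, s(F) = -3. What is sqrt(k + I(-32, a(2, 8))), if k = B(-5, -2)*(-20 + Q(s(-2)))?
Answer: 4*I*sqrt(30) ≈ 21.909*I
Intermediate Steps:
B(y, u) = 30 + 5*u (B(y, u) = 5*(u + 6) = 5*(6 + u) = 30 + 5*u)
Q(t) = 1 + t
I(o, O) = -44 + O**2 (I(o, O) = O**2 - 44 = -44 + O**2)
k = -440 (k = (30 + 5*(-2))*(-20 + (1 - 3)) = (30 - 10)*(-20 - 2) = 20*(-22) = -440)
sqrt(k + I(-32, a(2, 8))) = sqrt(-440 + (-44 + 2**2)) = sqrt(-440 + (-44 + 4)) = sqrt(-440 - 40) = sqrt(-480) = 4*I*sqrt(30)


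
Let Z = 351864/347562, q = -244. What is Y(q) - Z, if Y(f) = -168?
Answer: -3263460/19309 ≈ -169.01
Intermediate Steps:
Z = 19548/19309 (Z = 351864*(1/347562) = 19548/19309 ≈ 1.0124)
Y(q) - Z = -168 - 1*19548/19309 = -168 - 19548/19309 = -3263460/19309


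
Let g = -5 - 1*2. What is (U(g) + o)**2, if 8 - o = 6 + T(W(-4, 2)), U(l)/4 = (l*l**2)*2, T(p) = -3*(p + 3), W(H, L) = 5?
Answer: 7387524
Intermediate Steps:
T(p) = -9 - 3*p (T(p) = -3*(3 + p) = -9 - 3*p)
g = -7 (g = -5 - 2 = -7)
U(l) = 8*l**3 (U(l) = 4*((l*l**2)*2) = 4*(l**3*2) = 4*(2*l**3) = 8*l**3)
o = 26 (o = 8 - (6 + (-9 - 3*5)) = 8 - (6 + (-9 - 15)) = 8 - (6 - 24) = 8 - 1*(-18) = 8 + 18 = 26)
(U(g) + o)**2 = (8*(-7)**3 + 26)**2 = (8*(-343) + 26)**2 = (-2744 + 26)**2 = (-2718)**2 = 7387524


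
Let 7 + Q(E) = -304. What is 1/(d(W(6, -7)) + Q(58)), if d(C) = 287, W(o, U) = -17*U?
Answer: -1/24 ≈ -0.041667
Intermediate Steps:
Q(E) = -311 (Q(E) = -7 - 304 = -311)
1/(d(W(6, -7)) + Q(58)) = 1/(287 - 311) = 1/(-24) = -1/24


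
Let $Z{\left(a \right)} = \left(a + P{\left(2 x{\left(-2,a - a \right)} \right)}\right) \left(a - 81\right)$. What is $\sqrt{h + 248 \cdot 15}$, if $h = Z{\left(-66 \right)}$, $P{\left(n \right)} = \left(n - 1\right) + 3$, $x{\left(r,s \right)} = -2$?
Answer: $6 \sqrt{381} \approx 117.12$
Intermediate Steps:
$P{\left(n \right)} = 2 + n$ ($P{\left(n \right)} = \left(-1 + n\right) + 3 = 2 + n$)
$Z{\left(a \right)} = \left(-81 + a\right) \left(-2 + a\right)$ ($Z{\left(a \right)} = \left(a + \left(2 + 2 \left(-2\right)\right)\right) \left(a - 81\right) = \left(a + \left(2 - 4\right)\right) \left(-81 + a\right) = \left(a - 2\right) \left(-81 + a\right) = \left(-2 + a\right) \left(-81 + a\right) = \left(-81 + a\right) \left(-2 + a\right)$)
$h = 9996$ ($h = 162 + \left(-66\right)^{2} - -5478 = 162 + 4356 + 5478 = 9996$)
$\sqrt{h + 248 \cdot 15} = \sqrt{9996 + 248 \cdot 15} = \sqrt{9996 + 3720} = \sqrt{13716} = 6 \sqrt{381}$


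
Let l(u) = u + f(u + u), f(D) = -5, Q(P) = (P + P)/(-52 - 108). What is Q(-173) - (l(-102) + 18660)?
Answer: -1484067/80 ≈ -18551.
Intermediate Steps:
Q(P) = -P/80 (Q(P) = (2*P)/(-160) = (2*P)*(-1/160) = -P/80)
l(u) = -5 + u (l(u) = u - 5 = -5 + u)
Q(-173) - (l(-102) + 18660) = -1/80*(-173) - ((-5 - 102) + 18660) = 173/80 - (-107 + 18660) = 173/80 - 1*18553 = 173/80 - 18553 = -1484067/80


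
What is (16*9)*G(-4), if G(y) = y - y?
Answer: 0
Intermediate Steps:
G(y) = 0
(16*9)*G(-4) = (16*9)*0 = 144*0 = 0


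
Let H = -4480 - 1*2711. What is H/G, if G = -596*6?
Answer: 2397/1192 ≈ 2.0109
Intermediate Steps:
H = -7191 (H = -4480 - 2711 = -7191)
G = -3576
H/G = -7191/(-3576) = -7191*(-1/3576) = 2397/1192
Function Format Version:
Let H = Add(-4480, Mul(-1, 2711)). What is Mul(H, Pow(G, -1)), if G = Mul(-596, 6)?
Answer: Rational(2397, 1192) ≈ 2.0109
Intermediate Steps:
H = -7191 (H = Add(-4480, -2711) = -7191)
G = -3576
Mul(H, Pow(G, -1)) = Mul(-7191, Pow(-3576, -1)) = Mul(-7191, Rational(-1, 3576)) = Rational(2397, 1192)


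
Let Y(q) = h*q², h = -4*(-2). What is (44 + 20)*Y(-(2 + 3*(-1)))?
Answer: 512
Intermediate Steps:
h = 8
Y(q) = 8*q²
(44 + 20)*Y(-(2 + 3*(-1))) = (44 + 20)*(8*(-(2 + 3*(-1)))²) = 64*(8*(-(2 - 3))²) = 64*(8*(-1*(-1))²) = 64*(8*1²) = 64*(8*1) = 64*8 = 512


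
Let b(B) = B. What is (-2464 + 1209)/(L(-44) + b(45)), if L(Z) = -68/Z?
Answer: -13805/512 ≈ -26.963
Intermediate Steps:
(-2464 + 1209)/(L(-44) + b(45)) = (-2464 + 1209)/(-68/(-44) + 45) = -1255/(-68*(-1/44) + 45) = -1255/(17/11 + 45) = -1255/512/11 = -1255*11/512 = -13805/512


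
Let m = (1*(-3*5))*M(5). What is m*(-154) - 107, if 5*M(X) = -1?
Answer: -569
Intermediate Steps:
M(X) = -1/5 (M(X) = (1/5)*(-1) = -1/5)
m = 3 (m = (1*(-3*5))*(-1/5) = (1*(-15))*(-1/5) = -15*(-1/5) = 3)
m*(-154) - 107 = 3*(-154) - 107 = -462 - 107 = -569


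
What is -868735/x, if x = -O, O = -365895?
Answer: -173747/73179 ≈ -2.3743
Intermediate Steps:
x = 365895 (x = -1*(-365895) = 365895)
-868735/x = -868735/365895 = -868735*1/365895 = -173747/73179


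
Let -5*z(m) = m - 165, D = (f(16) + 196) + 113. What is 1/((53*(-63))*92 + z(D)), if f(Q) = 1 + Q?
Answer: -5/1536101 ≈ -3.2550e-6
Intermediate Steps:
D = 326 (D = ((1 + 16) + 196) + 113 = (17 + 196) + 113 = 213 + 113 = 326)
z(m) = 33 - m/5 (z(m) = -(m - 165)/5 = -(-165 + m)/5 = 33 - m/5)
1/((53*(-63))*92 + z(D)) = 1/((53*(-63))*92 + (33 - 1/5*326)) = 1/(-3339*92 + (33 - 326/5)) = 1/(-307188 - 161/5) = 1/(-1536101/5) = -5/1536101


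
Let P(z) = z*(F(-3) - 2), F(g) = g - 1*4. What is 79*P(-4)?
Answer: 2844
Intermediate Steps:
F(g) = -4 + g (F(g) = g - 4 = -4 + g)
P(z) = -9*z (P(z) = z*((-4 - 3) - 2) = z*(-7 - 2) = z*(-9) = -9*z)
79*P(-4) = 79*(-9*(-4)) = 79*36 = 2844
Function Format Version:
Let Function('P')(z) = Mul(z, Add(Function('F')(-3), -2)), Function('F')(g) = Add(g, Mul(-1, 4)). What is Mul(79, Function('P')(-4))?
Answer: 2844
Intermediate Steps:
Function('F')(g) = Add(-4, g) (Function('F')(g) = Add(g, -4) = Add(-4, g))
Function('P')(z) = Mul(-9, z) (Function('P')(z) = Mul(z, Add(Add(-4, -3), -2)) = Mul(z, Add(-7, -2)) = Mul(z, -9) = Mul(-9, z))
Mul(79, Function('P')(-4)) = Mul(79, Mul(-9, -4)) = Mul(79, 36) = 2844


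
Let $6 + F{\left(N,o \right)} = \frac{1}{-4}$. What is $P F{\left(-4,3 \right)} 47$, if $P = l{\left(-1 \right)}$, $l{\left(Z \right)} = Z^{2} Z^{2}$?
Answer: $- \frac{1175}{4} \approx -293.75$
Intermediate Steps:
$F{\left(N,o \right)} = - \frac{25}{4}$ ($F{\left(N,o \right)} = -6 + \frac{1}{-4} = -6 - \frac{1}{4} = - \frac{25}{4}$)
$l{\left(Z \right)} = Z^{4}$
$P = 1$ ($P = \left(-1\right)^{4} = 1$)
$P F{\left(-4,3 \right)} 47 = 1 \left(- \frac{25}{4}\right) 47 = \left(- \frac{25}{4}\right) 47 = - \frac{1175}{4}$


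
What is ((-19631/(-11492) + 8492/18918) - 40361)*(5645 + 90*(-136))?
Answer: 28933058749448965/108702828 ≈ 2.6617e+8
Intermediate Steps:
((-19631/(-11492) + 8492/18918) - 40361)*(5645 + 90*(-136)) = ((-19631*(-1/11492) + 8492*(1/18918)) - 40361)*(5645 - 12240) = ((19631/11492 + 4246/9459) - 40361)*(-6595) = (234484661/108702828 - 40361)*(-6595) = -4387120356247/108702828*(-6595) = 28933058749448965/108702828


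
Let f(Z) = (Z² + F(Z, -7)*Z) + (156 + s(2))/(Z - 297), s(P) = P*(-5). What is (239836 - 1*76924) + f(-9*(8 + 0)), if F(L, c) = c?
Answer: 62213254/369 ≈ 1.6860e+5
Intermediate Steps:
s(P) = -5*P
f(Z) = Z² - 7*Z + 146/(-297 + Z) (f(Z) = (Z² - 7*Z) + (156 - 5*2)/(Z - 297) = (Z² - 7*Z) + (156 - 10)/(-297 + Z) = (Z² - 7*Z) + 146/(-297 + Z) = Z² - 7*Z + 146/(-297 + Z))
(239836 - 1*76924) + f(-9*(8 + 0)) = (239836 - 1*76924) + (146 + (-9*(8 + 0))³ - 304*81*(8 + 0)² + 2079*(-9*(8 + 0)))/(-297 - 9*(8 + 0)) = (239836 - 76924) + (146 + (-9*8)³ - 304*(-9*8)² + 2079*(-9*8))/(-297 - 9*8) = 162912 + (146 + (-72)³ - 304*(-72)² + 2079*(-72))/(-297 - 72) = 162912 + (146 - 373248 - 304*5184 - 149688)/(-369) = 162912 - (146 - 373248 - 1575936 - 149688)/369 = 162912 - 1/369*(-2098726) = 162912 + 2098726/369 = 62213254/369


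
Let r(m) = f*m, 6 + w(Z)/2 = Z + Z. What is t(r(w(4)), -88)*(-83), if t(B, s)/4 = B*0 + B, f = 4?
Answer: -5312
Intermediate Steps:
w(Z) = -12 + 4*Z (w(Z) = -12 + 2*(Z + Z) = -12 + 2*(2*Z) = -12 + 4*Z)
r(m) = 4*m
t(B, s) = 4*B (t(B, s) = 4*(B*0 + B) = 4*(0 + B) = 4*B)
t(r(w(4)), -88)*(-83) = (4*(4*(-12 + 4*4)))*(-83) = (4*(4*(-12 + 16)))*(-83) = (4*(4*4))*(-83) = (4*16)*(-83) = 64*(-83) = -5312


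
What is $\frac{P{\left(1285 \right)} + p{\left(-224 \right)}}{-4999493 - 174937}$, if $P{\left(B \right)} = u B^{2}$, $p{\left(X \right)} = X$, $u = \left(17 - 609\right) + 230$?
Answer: $\frac{298871837}{2587215} \approx 115.52$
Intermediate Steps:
$u = -362$ ($u = -592 + 230 = -362$)
$P{\left(B \right)} = - 362 B^{2}$
$\frac{P{\left(1285 \right)} + p{\left(-224 \right)}}{-4999493 - 174937} = \frac{- 362 \cdot 1285^{2} - 224}{-4999493 - 174937} = \frac{\left(-362\right) 1651225 - 224}{-5174430} = \left(-597743450 - 224\right) \left(- \frac{1}{5174430}\right) = \left(-597743674\right) \left(- \frac{1}{5174430}\right) = \frac{298871837}{2587215}$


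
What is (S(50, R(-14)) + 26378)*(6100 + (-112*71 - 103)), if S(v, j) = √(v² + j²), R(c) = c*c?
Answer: -51568990 - 3910*√10229 ≈ -5.1964e+7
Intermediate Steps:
R(c) = c²
S(v, j) = √(j² + v²)
(S(50, R(-14)) + 26378)*(6100 + (-112*71 - 103)) = (√(((-14)²)² + 50²) + 26378)*(6100 + (-112*71 - 103)) = (√(196² + 2500) + 26378)*(6100 + (-7952 - 103)) = (√(38416 + 2500) + 26378)*(6100 - 8055) = (√40916 + 26378)*(-1955) = (2*√10229 + 26378)*(-1955) = (26378 + 2*√10229)*(-1955) = -51568990 - 3910*√10229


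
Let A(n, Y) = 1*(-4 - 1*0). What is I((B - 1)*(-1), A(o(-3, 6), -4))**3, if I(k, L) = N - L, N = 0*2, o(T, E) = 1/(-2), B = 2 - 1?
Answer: 64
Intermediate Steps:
B = 1
o(T, E) = -1/2
A(n, Y) = -4 (A(n, Y) = 1*(-4 + 0) = 1*(-4) = -4)
N = 0
I(k, L) = -L (I(k, L) = 0 - L = -L)
I((B - 1)*(-1), A(o(-3, 6), -4))**3 = (-1*(-4))**3 = 4**3 = 64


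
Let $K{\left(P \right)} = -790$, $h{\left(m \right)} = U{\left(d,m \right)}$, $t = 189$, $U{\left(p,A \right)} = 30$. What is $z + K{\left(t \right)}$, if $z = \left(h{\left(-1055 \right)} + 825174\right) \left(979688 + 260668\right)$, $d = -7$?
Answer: $1023546731834$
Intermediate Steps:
$h{\left(m \right)} = 30$
$z = 1023546732624$ ($z = \left(30 + 825174\right) \left(979688 + 260668\right) = 825204 \cdot 1240356 = 1023546732624$)
$z + K{\left(t \right)} = 1023546732624 - 790 = 1023546731834$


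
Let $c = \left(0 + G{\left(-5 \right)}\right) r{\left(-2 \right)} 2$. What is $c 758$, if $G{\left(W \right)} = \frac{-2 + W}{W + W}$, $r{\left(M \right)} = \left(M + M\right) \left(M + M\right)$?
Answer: $\frac{84896}{5} \approx 16979.0$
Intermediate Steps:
$r{\left(M \right)} = 4 M^{2}$ ($r{\left(M \right)} = 2 M 2 M = 4 M^{2}$)
$G{\left(W \right)} = \frac{-2 + W}{2 W}$
$c = \frac{112}{5}$ ($c = \left(0 + \frac{-2 - 5}{2 \left(-5\right)}\right) 4 \left(-2\right)^{2} \cdot 2 = \left(0 + \frac{1}{2} \left(- \frac{1}{5}\right) \left(-7\right)\right) 4 \cdot 4 \cdot 2 = \left(0 + \frac{7}{10}\right) 16 \cdot 2 = \frac{7}{10} \cdot 16 \cdot 2 = \frac{56}{5} \cdot 2 = \frac{112}{5} \approx 22.4$)
$c 758 = \frac{112}{5} \cdot 758 = \frac{84896}{5}$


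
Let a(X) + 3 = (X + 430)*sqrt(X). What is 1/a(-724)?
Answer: I/(3*(-I + 196*sqrt(181))) ≈ -4.7939e-8 + 0.00012641*I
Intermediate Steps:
a(X) = -3 + sqrt(X)*(430 + X) (a(X) = -3 + (X + 430)*sqrt(X) = -3 + (430 + X)*sqrt(X) = -3 + sqrt(X)*(430 + X))
1/a(-724) = 1/(-3 + (-724)**(3/2) + 430*sqrt(-724)) = 1/(-3 - 1448*I*sqrt(181) + 430*(2*I*sqrt(181))) = 1/(-3 - 1448*I*sqrt(181) + 860*I*sqrt(181)) = 1/(-3 - 588*I*sqrt(181))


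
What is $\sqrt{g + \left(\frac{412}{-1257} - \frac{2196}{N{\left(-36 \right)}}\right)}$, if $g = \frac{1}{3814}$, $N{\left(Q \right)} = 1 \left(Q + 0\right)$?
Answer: $\frac{\sqrt{1394516979239466}}{4794198} \approx 7.7893$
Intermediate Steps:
$N{\left(Q \right)} = Q$ ($N{\left(Q \right)} = 1 Q = Q$)
$g = \frac{1}{3814} \approx 0.00026219$
$\sqrt{g + \left(\frac{412}{-1257} - \frac{2196}{N{\left(-36 \right)}}\right)} = \sqrt{\frac{1}{3814} + \left(\frac{412}{-1257} - \frac{2196}{-36}\right)} = \sqrt{\frac{1}{3814} + \left(412 \left(- \frac{1}{1257}\right) - -61\right)} = \sqrt{\frac{1}{3814} + \left(- \frac{412}{1257} + 61\right)} = \sqrt{\frac{1}{3814} + \frac{76265}{1257}} = \sqrt{\frac{290875967}{4794198}} = \frac{\sqrt{1394516979239466}}{4794198}$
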